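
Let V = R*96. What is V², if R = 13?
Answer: 1557504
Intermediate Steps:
V = 1248 (V = 13*96 = 1248)
V² = 1248² = 1557504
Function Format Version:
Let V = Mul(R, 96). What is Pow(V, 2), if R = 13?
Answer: 1557504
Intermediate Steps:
V = 1248 (V = Mul(13, 96) = 1248)
Pow(V, 2) = Pow(1248, 2) = 1557504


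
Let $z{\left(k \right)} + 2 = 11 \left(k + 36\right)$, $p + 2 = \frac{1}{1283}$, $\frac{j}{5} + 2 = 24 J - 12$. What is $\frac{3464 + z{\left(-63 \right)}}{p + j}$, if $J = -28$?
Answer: $- \frac{812139}{880651} \approx -0.9222$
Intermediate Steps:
$j = -3430$ ($j = -10 + 5 \left(24 \left(-28\right) - 12\right) = -10 + 5 \left(-672 - 12\right) = -10 + 5 \left(-684\right) = -10 - 3420 = -3430$)
$p = - \frac{2565}{1283}$ ($p = -2 + \frac{1}{1283} = - \frac{2565}{1283} \approx -1.9992$)
$z{\left(k \right)} = 394 + 11 k$ ($z{\left(k \right)} = -2 + 11 \left(k + 36\right) = -2 + 11 \left(36 + k\right) = -2 + \left(396 + 11 k\right) = 394 + 11 k$)
$\frac{3464 + z{\left(-63 \right)}}{p + j} = \frac{3464 + \left(394 + 11 \left(-63\right)\right)}{- \frac{2565}{1283} - 3430} = \frac{3464 + \left(394 - 693\right)}{- \frac{4403255}{1283}} = \left(3464 - 299\right) \left(- \frac{1283}{4403255}\right) = 3165 \left(- \frac{1283}{4403255}\right) = - \frac{812139}{880651}$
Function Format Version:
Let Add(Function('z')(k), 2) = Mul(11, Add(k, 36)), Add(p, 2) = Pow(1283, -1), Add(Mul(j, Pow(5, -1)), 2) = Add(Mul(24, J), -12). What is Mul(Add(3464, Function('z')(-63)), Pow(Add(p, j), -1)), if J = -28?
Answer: Rational(-812139, 880651) ≈ -0.92220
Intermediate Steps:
j = -3430 (j = Add(-10, Mul(5, Add(Mul(24, -28), -12))) = Add(-10, Mul(5, Add(-672, -12))) = Add(-10, Mul(5, -684)) = Add(-10, -3420) = -3430)
p = Rational(-2565, 1283) (p = Add(-2, Pow(1283, -1)) = Add(-2, Rational(1, 1283)) = Rational(-2565, 1283) ≈ -1.9992)
Function('z')(k) = Add(394, Mul(11, k)) (Function('z')(k) = Add(-2, Mul(11, Add(k, 36))) = Add(-2, Mul(11, Add(36, k))) = Add(-2, Add(396, Mul(11, k))) = Add(394, Mul(11, k)))
Mul(Add(3464, Function('z')(-63)), Pow(Add(p, j), -1)) = Mul(Add(3464, Add(394, Mul(11, -63))), Pow(Add(Rational(-2565, 1283), -3430), -1)) = Mul(Add(3464, Add(394, -693)), Pow(Rational(-4403255, 1283), -1)) = Mul(Add(3464, -299), Rational(-1283, 4403255)) = Mul(3165, Rational(-1283, 4403255)) = Rational(-812139, 880651)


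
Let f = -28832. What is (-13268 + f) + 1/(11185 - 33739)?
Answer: -949523401/22554 ≈ -42100.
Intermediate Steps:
(-13268 + f) + 1/(11185 - 33739) = (-13268 - 28832) + 1/(11185 - 33739) = -42100 + 1/(-22554) = -42100 - 1/22554 = -949523401/22554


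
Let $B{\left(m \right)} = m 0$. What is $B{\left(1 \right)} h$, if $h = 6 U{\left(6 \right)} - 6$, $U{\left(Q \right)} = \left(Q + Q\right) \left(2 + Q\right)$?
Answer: $0$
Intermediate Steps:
$B{\left(m \right)} = 0$
$U{\left(Q \right)} = 2 Q \left(2 + Q\right)$
$h = 570$ ($h = 6 \cdot 2 \cdot 6 \left(2 + 6\right) - 6 = 6 \cdot 2 \cdot 6 \cdot 8 - 6 = 6 \cdot 96 - 6 = 576 - 6 = 570$)
$B{\left(1 \right)} h = 0 \cdot 570 = 0$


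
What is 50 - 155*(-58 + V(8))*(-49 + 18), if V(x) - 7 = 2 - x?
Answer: -273835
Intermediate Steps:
V(x) = 9 - x (V(x) = 7 + (2 - x) = 9 - x)
50 - 155*(-58 + V(8))*(-49 + 18) = 50 - 155*(-58 + (9 - 1*8))*(-49 + 18) = 50 - 155*(-58 + (9 - 8))*(-31) = 50 - 155*(-58 + 1)*(-31) = 50 - (-8835)*(-31) = 50 - 155*1767 = 50 - 273885 = -273835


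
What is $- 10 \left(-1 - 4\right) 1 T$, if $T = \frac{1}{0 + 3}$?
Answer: $\frac{50}{3} \approx 16.667$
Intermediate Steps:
$T = \frac{1}{3} \approx 0.33333$
$- 10 \left(-1 - 4\right) 1 T = - 10 \left(-1 - 4\right) 1 \cdot \frac{1}{3} = - 10 \left(-1 + \left(-4 + 0\right)\right) \frac{1}{3} = - 10 \left(-1 - 4\right) \frac{1}{3} = \left(-10\right) \left(-5\right) \frac{1}{3} = 50 \cdot \frac{1}{3} = \frac{50}{3}$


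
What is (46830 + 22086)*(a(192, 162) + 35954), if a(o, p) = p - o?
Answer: 2475738384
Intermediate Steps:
(46830 + 22086)*(a(192, 162) + 35954) = (46830 + 22086)*((162 - 1*192) + 35954) = 68916*((162 - 192) + 35954) = 68916*(-30 + 35954) = 68916*35924 = 2475738384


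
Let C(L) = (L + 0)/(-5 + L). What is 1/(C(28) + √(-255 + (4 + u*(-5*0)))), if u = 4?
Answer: 644/133563 - 529*I*√251/133563 ≈ 0.0048217 - 0.062749*I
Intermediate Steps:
C(L) = L/(-5 + L)
1/(C(28) + √(-255 + (4 + u*(-5*0)))) = 1/(28/(-5 + 28) + √(-255 + (4 + 4*(-5*0)))) = 1/(28/23 + √(-255 + (4 + 4*0))) = 1/(28*(1/23) + √(-255 + (4 + 0))) = 1/(28/23 + √(-255 + 4)) = 1/(28/23 + √(-251)) = 1/(28/23 + I*√251)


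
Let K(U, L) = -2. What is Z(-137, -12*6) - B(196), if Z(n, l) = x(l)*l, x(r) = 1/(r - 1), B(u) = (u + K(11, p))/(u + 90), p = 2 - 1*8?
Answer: 3215/10439 ≈ 0.30798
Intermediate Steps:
p = -6 (p = 2 - 8 = -6)
B(u) = (-2 + u)/(90 + u) (B(u) = (u - 2)/(u + 90) = (-2 + u)/(90 + u))
x(r) = 1/(-1 + r)
Z(n, l) = l/(-1 + l)
Z(-137, -12*6) - B(196) = (-12*6)/(-1 - 12*6) - (-2 + 196)/(90 + 196) = -72/(-1 - 72) - 194/286 = -72/(-73) - 194/286 = -72*(-1/73) - 1*97/143 = 72/73 - 97/143 = 3215/10439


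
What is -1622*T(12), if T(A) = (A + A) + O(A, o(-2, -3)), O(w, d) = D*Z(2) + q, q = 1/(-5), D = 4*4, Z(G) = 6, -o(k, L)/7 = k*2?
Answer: -971578/5 ≈ -1.9432e+5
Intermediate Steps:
o(k, L) = -14*k (o(k, L) = -7*k*2 = -14*k)
D = 16
q = -⅕ ≈ -0.20000
O(w, d) = 479/5 (O(w, d) = 16*6 - ⅕ = 96 - ⅕ = 479/5)
T(A) = 479/5 + 2*A (T(A) = (A + A) + 479/5 = 2*A + 479/5 = 479/5 + 2*A)
-1622*T(12) = -1622*(479/5 + 2*12) = -1622*(479/5 + 24) = -1622*599/5 = -971578/5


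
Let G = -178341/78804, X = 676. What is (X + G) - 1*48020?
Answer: -1243691639/26268 ≈ -47346.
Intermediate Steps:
G = -59447/26268 (G = -178341*1/78804 = -59447/26268 ≈ -2.2631)
(X + G) - 1*48020 = (676 - 59447/26268) - 1*48020 = 17697721/26268 - 48020 = -1243691639/26268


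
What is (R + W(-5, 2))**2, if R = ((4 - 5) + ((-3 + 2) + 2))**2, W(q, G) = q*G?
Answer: 100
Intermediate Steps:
W(q, G) = G*q
R = 0 (R = (-1 + (-1 + 2))**2 = (-1 + 1)**2 = 0**2 = 0)
(R + W(-5, 2))**2 = (0 + 2*(-5))**2 = (0 - 10)**2 = (-10)**2 = 100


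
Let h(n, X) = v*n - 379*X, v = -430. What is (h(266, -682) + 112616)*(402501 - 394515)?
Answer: 2050118004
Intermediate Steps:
h(n, X) = -430*n - 379*X
(h(266, -682) + 112616)*(402501 - 394515) = ((-430*266 - 379*(-682)) + 112616)*(402501 - 394515) = ((-114380 + 258478) + 112616)*7986 = (144098 + 112616)*7986 = 256714*7986 = 2050118004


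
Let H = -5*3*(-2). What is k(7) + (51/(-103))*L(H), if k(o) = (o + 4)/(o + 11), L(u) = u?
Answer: -26407/1854 ≈ -14.243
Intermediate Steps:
H = 30 (H = -15*(-2) = 30)
k(o) = (4 + o)/(11 + o)
k(7) + (51/(-103))*L(H) = (4 + 7)/(11 + 7) + (51/(-103))*30 = 11/18 + (51*(-1/103))*30 = (1/18)*11 - 51/103*30 = 11/18 - 1530/103 = -26407/1854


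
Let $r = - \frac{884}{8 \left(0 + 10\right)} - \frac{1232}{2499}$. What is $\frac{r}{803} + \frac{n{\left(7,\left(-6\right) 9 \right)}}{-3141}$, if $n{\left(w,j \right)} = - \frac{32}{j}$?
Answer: $- \frac{32334581}{2220247260} \approx -0.014564$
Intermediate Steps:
$r = - \frac{82417}{7140}$ ($r = - \frac{884}{8 \cdot 10} - \frac{176}{357} = - \frac{884}{80} - \frac{176}{357} = \left(-884\right) \frac{1}{80} - \frac{176}{357} = - \frac{221}{20} - \frac{176}{357} = - \frac{82417}{7140} \approx -11.543$)
$\frac{r}{803} + \frac{n{\left(7,\left(-6\right) 9 \right)}}{-3141} = - \frac{82417}{7140 \cdot 803} + \frac{\left(-32\right) \frac{1}{\left(-6\right) 9}}{-3141} = \left(- \frac{82417}{7140}\right) \frac{1}{803} + - \frac{32}{-54} \left(- \frac{1}{3141}\right) = - \frac{1129}{78540} + \left(-32\right) \left(- \frac{1}{54}\right) \left(- \frac{1}{3141}\right) = - \frac{1129}{78540} + \frac{16}{27} \left(- \frac{1}{3141}\right) = - \frac{1129}{78540} - \frac{16}{84807} = - \frac{32334581}{2220247260}$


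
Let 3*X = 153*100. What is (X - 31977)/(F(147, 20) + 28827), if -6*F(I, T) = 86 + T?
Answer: -153/164 ≈ -0.93293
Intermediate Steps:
F(I, T) = -43/3 - T/6 (F(I, T) = -(86 + T)/6 = -43/3 - T/6)
X = 5100 (X = (153*100)/3 = (⅓)*15300 = 5100)
(X - 31977)/(F(147, 20) + 28827) = (5100 - 31977)/((-43/3 - ⅙*20) + 28827) = -26877/((-43/3 - 10/3) + 28827) = -26877/(-53/3 + 28827) = -26877/86428/3 = -26877*3/86428 = -153/164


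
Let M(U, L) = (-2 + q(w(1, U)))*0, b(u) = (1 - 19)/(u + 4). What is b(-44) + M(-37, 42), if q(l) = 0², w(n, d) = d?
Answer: 9/20 ≈ 0.45000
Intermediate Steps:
q(l) = 0
b(u) = -18/(4 + u)
M(U, L) = 0 (M(U, L) = (-2 + 0)*0 = -2*0 = 0)
b(-44) + M(-37, 42) = -18/(4 - 44) + 0 = -18/(-40) + 0 = -18*(-1/40) + 0 = 9/20 + 0 = 9/20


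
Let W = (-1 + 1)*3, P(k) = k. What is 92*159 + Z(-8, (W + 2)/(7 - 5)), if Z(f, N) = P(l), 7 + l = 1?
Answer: 14622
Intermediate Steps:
l = -6 (l = -7 + 1 = -6)
W = 0 (W = 0*3 = 0)
Z(f, N) = -6
92*159 + Z(-8, (W + 2)/(7 - 5)) = 92*159 - 6 = 14628 - 6 = 14622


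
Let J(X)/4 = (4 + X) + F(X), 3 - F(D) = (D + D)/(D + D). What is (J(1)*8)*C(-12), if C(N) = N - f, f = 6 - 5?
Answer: -2912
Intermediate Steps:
F(D) = 2 (F(D) = 3 - (D + D)/(D + D) = 3 - 2*D/(2*D) = 3 - 2*D*1/(2*D) = 3 - 1*1 = 3 - 1 = 2)
f = 1
C(N) = -1 + N (C(N) = N - 1*1 = N - 1 = -1 + N)
J(X) = 24 + 4*X (J(X) = 4*((4 + X) + 2) = 4*(6 + X) = 24 + 4*X)
(J(1)*8)*C(-12) = ((24 + 4*1)*8)*(-1 - 12) = ((24 + 4)*8)*(-13) = (28*8)*(-13) = 224*(-13) = -2912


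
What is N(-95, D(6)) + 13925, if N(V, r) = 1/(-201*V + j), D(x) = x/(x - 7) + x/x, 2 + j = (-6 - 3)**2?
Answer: 266997951/19174 ≈ 13925.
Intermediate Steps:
j = 79 (j = -2 + (-6 - 3)**2 = -2 + (-9)**2 = -2 + 81 = 79)
D(x) = 1 + x/(-7 + x) (D(x) = x/(-7 + x) + 1 = 1 + x/(-7 + x))
N(V, r) = 1/(79 - 201*V) (N(V, r) = 1/(-201*V + 79) = 1/(79 - 201*V))
N(-95, D(6)) + 13925 = -1/(-79 + 201*(-95)) + 13925 = -1/(-79 - 19095) + 13925 = -1/(-19174) + 13925 = -1*(-1/19174) + 13925 = 1/19174 + 13925 = 266997951/19174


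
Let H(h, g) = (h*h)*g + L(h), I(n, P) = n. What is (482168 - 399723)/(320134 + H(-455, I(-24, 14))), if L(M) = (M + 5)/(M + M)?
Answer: -7502495/423010361 ≈ -0.017736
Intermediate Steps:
L(M) = (5 + M)/(2*M) (L(M) = (5 + M)/((2*M)) = (5 + M)*(1/(2*M)) = (5 + M)/(2*M))
H(h, g) = g*h² + (5 + h)/(2*h) (H(h, g) = (h*h)*g + (5 + h)/(2*h) = h²*g + (5 + h)/(2*h) = g*h² + (5 + h)/(2*h))
(482168 - 399723)/(320134 + H(-455, I(-24, 14))) = (482168 - 399723)/(320134 + (½)*(5 - 455 + 2*(-24)*(-455)³)/(-455)) = 82445/(320134 + (½)*(-1/455)*(5 - 455 + 2*(-24)*(-94196375))) = 82445/(320134 + (½)*(-1/455)*(5 - 455 + 4521426000)) = 82445/(320134 + (½)*(-1/455)*4521425550) = 82445/(320134 - 452142555/91) = 82445/(-423010361/91) = 82445*(-91/423010361) = -7502495/423010361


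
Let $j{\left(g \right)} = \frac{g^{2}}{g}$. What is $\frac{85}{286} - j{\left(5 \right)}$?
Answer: $- \frac{1345}{286} \approx -4.7028$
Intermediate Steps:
$j{\left(g \right)} = g$
$\frac{85}{286} - j{\left(5 \right)} = \frac{85}{286} - 5 = - \frac{1345}{286}$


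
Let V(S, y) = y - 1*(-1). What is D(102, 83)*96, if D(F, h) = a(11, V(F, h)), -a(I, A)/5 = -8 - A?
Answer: 44160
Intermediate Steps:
V(S, y) = 1 + y (V(S, y) = y + 1 = 1 + y)
a(I, A) = 40 + 5*A (a(I, A) = -5*(-8 - A) = 40 + 5*A)
D(F, h) = 45 + 5*h (D(F, h) = 40 + 5*(1 + h) = 40 + (5 + 5*h) = 45 + 5*h)
D(102, 83)*96 = (45 + 5*83)*96 = (45 + 415)*96 = 460*96 = 44160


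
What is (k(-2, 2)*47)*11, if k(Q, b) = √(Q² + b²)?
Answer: 1034*√2 ≈ 1462.3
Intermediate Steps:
(k(-2, 2)*47)*11 = (√((-2)² + 2²)*47)*11 = (√(4 + 4)*47)*11 = (√8*47)*11 = ((2*√2)*47)*11 = (94*√2)*11 = 1034*√2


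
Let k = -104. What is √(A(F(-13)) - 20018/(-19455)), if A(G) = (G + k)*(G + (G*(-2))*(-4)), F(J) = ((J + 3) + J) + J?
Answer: √17169014504190/19455 ≈ 212.98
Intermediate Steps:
F(J) = 3 + 3*J (F(J) = ((3 + J) + J) + J = (3 + 2*J) + J = 3 + 3*J)
A(G) = 9*G*(-104 + G) (A(G) = (G - 104)*(G + (G*(-2))*(-4)) = (-104 + G)*(G - 2*G*(-4)) = (-104 + G)*(G + 8*G) = (-104 + G)*(9*G) = 9*G*(-104 + G))
√(A(F(-13)) - 20018/(-19455)) = √(9*(3 + 3*(-13))*(-104 + (3 + 3*(-13))) - 20018/(-19455)) = √(9*(3 - 39)*(-104 + (3 - 39)) - 20018*(-1/19455)) = √(9*(-36)*(-104 - 36) + 20018/19455) = √(9*(-36)*(-140) + 20018/19455) = √(45360 + 20018/19455) = √(882498818/19455) = √17169014504190/19455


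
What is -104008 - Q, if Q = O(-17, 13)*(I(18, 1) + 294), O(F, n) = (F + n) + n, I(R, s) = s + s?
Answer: -106672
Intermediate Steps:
I(R, s) = 2*s
O(F, n) = F + 2*n
Q = 2664 (Q = (-17 + 2*13)*(2*1 + 294) = (-17 + 26)*(2 + 294) = 9*296 = 2664)
-104008 - Q = -104008 - 1*2664 = -104008 - 2664 = -106672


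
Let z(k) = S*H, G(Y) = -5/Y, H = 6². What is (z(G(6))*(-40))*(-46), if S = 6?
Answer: 397440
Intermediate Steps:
H = 36
z(k) = 216 (z(k) = 6*36 = 216)
(z(G(6))*(-40))*(-46) = (216*(-40))*(-46) = -8640*(-46) = 397440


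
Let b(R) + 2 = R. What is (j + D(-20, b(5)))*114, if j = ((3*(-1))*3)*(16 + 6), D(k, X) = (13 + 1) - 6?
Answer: -21660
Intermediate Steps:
b(R) = -2 + R
D(k, X) = 8 (D(k, X) = 14 - 6 = 8)
j = -198 (j = -3*3*22 = -9*22 = -198)
(j + D(-20, b(5)))*114 = (-198 + 8)*114 = -190*114 = -21660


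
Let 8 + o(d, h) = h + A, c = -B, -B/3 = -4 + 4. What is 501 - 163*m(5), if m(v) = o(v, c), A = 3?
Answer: 1316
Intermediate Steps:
B = 0 (B = -3*(-4 + 4) = -3*0 = 0)
c = 0 (c = -1*0 = 0)
o(d, h) = -5 + h (o(d, h) = -8 + (h + 3) = -8 + (3 + h) = -5 + h)
m(v) = -5 (m(v) = -5 + 0 = -5)
501 - 163*m(5) = 501 - 163*(-5) = 501 + 815 = 1316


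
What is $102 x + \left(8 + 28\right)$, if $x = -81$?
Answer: $-8226$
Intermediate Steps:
$102 x + \left(8 + 28\right) = 102 \left(-81\right) + \left(8 + 28\right) = -8262 + 36 = -8226$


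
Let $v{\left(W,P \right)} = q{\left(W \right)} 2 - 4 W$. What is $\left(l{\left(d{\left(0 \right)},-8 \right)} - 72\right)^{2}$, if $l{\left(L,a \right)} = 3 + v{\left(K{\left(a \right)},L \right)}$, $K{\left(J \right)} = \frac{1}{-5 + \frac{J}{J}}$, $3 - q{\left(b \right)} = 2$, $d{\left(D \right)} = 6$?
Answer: $4356$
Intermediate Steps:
$q{\left(b \right)} = 1$ ($q{\left(b \right)} = 3 - 2 = 1$)
$K{\left(J \right)} = - \frac{1}{4}$ ($K{\left(J \right)} = \frac{1}{-5 + 1} = \frac{1}{-4} = - \frac{1}{4}$)
$v{\left(W,P \right)} = 2 - 4 W$ ($v{\left(W,P \right)} = 1 \cdot 2 - 4 W = 2 - 4 W$)
$l{\left(L,a \right)} = 6$ ($l{\left(L,a \right)} = 3 + \left(2 - -1\right) = 3 + \left(2 + 1\right) = 3 + 3 = 6$)
$\left(l{\left(d{\left(0 \right)},-8 \right)} - 72\right)^{2} = \left(6 - 72\right)^{2} = \left(-66\right)^{2} = 4356$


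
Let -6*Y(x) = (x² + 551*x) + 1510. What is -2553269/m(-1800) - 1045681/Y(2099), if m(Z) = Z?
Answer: 236955410219/166915800 ≈ 1419.6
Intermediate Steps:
Y(x) = -755/3 - 551*x/6 - x²/6 (Y(x) = -((x² + 551*x) + 1510)/6 = -(1510 + x² + 551*x)/6 = -755/3 - 551*x/6 - x²/6)
-2553269/m(-1800) - 1045681/Y(2099) = -2553269/(-1800) - 1045681/(-755/3 - 551/6*2099 - ⅙*2099²) = -2553269*(-1/1800) - 1045681/(-755/3 - 1156549/6 - ⅙*4405801) = 2553269/1800 - 1045681/(-755/3 - 1156549/6 - 4405801/6) = 2553269/1800 - 1045681/(-927310) = 2553269/1800 - 1045681*(-1/927310) = 2553269/1800 + 1045681/927310 = 236955410219/166915800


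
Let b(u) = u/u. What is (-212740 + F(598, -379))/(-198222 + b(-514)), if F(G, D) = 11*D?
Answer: 216909/198221 ≈ 1.0943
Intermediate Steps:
b(u) = 1
(-212740 + F(598, -379))/(-198222 + b(-514)) = (-212740 + 11*(-379))/(-198222 + 1) = (-212740 - 4169)/(-198221) = -216909*(-1/198221) = 216909/198221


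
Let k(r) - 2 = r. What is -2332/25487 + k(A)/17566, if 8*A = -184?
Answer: -3772649/40700422 ≈ -0.092693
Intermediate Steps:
A = -23 (A = (1/8)*(-184) = -23)
k(r) = 2 + r
-2332/25487 + k(A)/17566 = -2332/25487 + (2 - 23)/17566 = -2332*1/25487 - 21*1/17566 = -212/2317 - 21/17566 = -3772649/40700422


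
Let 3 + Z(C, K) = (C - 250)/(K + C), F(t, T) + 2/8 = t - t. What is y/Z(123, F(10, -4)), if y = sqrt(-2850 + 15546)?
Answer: -22586*sqrt(6)/1981 ≈ -27.927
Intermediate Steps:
F(t, T) = -1/4 (F(t, T) = -1/4 + (t - t) = -1/4 + 0 = -1/4)
Z(C, K) = -3 + (-250 + C)/(C + K) (Z(C, K) = -3 + (C - 250)/(K + C) = -3 + (-250 + C)/(C + K))
y = 46*sqrt(6) (y = sqrt(12696) = 46*sqrt(6) ≈ 112.68)
y/Z(123, F(10, -4)) = (46*sqrt(6))/(((-250 - 3*(-1/4) - 2*123)/(123 - 1/4))) = (46*sqrt(6))/(((-250 + 3/4 - 246)/(491/4))) = (46*sqrt(6))/(((4/491)*(-1981/4))) = (46*sqrt(6))/(-1981/491) = (46*sqrt(6))*(-491/1981) = -22586*sqrt(6)/1981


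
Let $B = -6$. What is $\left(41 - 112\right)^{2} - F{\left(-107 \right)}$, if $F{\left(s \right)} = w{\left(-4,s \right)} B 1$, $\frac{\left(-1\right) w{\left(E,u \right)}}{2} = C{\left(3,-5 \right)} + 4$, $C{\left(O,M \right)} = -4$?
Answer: $5041$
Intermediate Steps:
$w{\left(E,u \right)} = 0$ ($w{\left(E,u \right)} = - 2 \left(-4 + 4\right) = \left(-2\right) 0 = 0$)
$F{\left(s \right)} = 0$ ($F{\left(s \right)} = 0 \left(-6\right) 1 = 0 \cdot 1 = 0$)
$\left(41 - 112\right)^{2} - F{\left(-107 \right)} = \left(41 - 112\right)^{2} - 0 = \left(-71\right)^{2} + 0 = 5041 + 0 = 5041$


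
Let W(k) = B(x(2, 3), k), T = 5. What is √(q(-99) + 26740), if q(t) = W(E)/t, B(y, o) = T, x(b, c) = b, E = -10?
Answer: √29119805/33 ≈ 163.52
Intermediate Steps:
B(y, o) = 5
W(k) = 5
q(t) = 5/t
√(q(-99) + 26740) = √(5/(-99) + 26740) = √(5*(-1/99) + 26740) = √(-5/99 + 26740) = √(2647255/99) = √29119805/33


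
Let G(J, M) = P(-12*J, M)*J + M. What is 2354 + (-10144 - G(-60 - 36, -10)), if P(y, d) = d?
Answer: -8740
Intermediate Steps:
G(J, M) = M + J*M (G(J, M) = M*J + M = J*M + M = M + J*M)
2354 + (-10144 - G(-60 - 36, -10)) = 2354 + (-10144 - (-10)*(1 + (-60 - 36))) = 2354 + (-10144 - (-10)*(1 - 96)) = 2354 + (-10144 - (-10)*(-95)) = 2354 + (-10144 - 1*950) = 2354 + (-10144 - 950) = 2354 - 11094 = -8740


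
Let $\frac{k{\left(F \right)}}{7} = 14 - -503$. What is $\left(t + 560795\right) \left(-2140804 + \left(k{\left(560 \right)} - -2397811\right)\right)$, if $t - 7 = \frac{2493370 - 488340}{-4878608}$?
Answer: $\frac{178263695928148709}{1219652} \approx 1.4616 \cdot 10^{11}$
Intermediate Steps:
$k{\left(F \right)} = 3619$ ($k{\left(F \right)} = 7 \left(14 - -503\right) = 7 \left(14 + 503\right) = 7 \cdot 517 = 3619$)
$t = \frac{16072613}{2439304}$ ($t = 7 + \frac{2493370 - 488340}{-4878608} = 7 + 2005030 \left(- \frac{1}{4878608}\right) = 7 - \frac{1002515}{2439304} = \frac{16072613}{2439304} \approx 6.589$)
$\left(t + 560795\right) \left(-2140804 + \left(k{\left(560 \right)} - -2397811\right)\right) = \left(\frac{16072613}{2439304} + 560795\right) \left(-2140804 + \left(3619 - -2397811\right)\right) = \frac{1367965559293 \left(-2140804 + \left(3619 + 2397811\right)\right)}{2439304} = \frac{1367965559293 \left(-2140804 + 2401430\right)}{2439304} = \frac{1367965559293}{2439304} \cdot 260626 = \frac{178263695928148709}{1219652}$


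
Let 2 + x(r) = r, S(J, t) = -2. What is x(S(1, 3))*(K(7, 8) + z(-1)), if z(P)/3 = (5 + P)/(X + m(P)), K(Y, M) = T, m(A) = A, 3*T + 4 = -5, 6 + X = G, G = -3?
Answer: 84/5 ≈ 16.800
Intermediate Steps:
X = -9 (X = -6 - 3 = -9)
T = -3 (T = -4/3 + (⅓)*(-5) = -4/3 - 5/3 = -3)
K(Y, M) = -3
z(P) = 3*(5 + P)/(-9 + P) (z(P) = 3*((5 + P)/(-9 + P)) = 3*(5 + P)/(-9 + P))
x(r) = -2 + r
x(S(1, 3))*(K(7, 8) + z(-1)) = (-2 - 2)*(-3 + 3*(5 - 1)/(-9 - 1)) = -4*(-3 + 3*4/(-10)) = -4*(-3 + 3*(-⅒)*4) = -4*(-3 - 6/5) = -4*(-21/5) = 84/5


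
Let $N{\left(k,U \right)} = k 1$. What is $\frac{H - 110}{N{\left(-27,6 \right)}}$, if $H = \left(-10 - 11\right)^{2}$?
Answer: $- \frac{331}{27} \approx -12.259$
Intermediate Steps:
$H = 441$ ($H = \left(-21\right)^{2} = 441$)
$N{\left(k,U \right)} = k$
$\frac{H - 110}{N{\left(-27,6 \right)}} = \frac{441 - 110}{-27} = 331 \left(- \frac{1}{27}\right) = - \frac{331}{27}$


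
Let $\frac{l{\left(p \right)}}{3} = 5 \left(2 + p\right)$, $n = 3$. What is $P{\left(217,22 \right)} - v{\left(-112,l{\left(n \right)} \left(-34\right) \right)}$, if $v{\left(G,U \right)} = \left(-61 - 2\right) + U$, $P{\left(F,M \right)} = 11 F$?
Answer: $5000$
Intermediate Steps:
$l{\left(p \right)} = 30 + 15 p$ ($l{\left(p \right)} = 3 \cdot 5 \left(2 + p\right) = 3 \left(10 + 5 p\right) = 30 + 15 p$)
$v{\left(G,U \right)} = -63 + U$
$P{\left(217,22 \right)} - v{\left(-112,l{\left(n \right)} \left(-34\right) \right)} = 11 \cdot 217 - \left(-63 + \left(30 + 15 \cdot 3\right) \left(-34\right)\right) = 2387 - \left(-63 + \left(30 + 45\right) \left(-34\right)\right) = 2387 - \left(-63 + 75 \left(-34\right)\right) = 2387 - \left(-63 - 2550\right) = 2387 - -2613 = 2387 + 2613 = 5000$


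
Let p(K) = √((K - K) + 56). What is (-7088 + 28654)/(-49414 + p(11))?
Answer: -266415581/610435835 - 10783*√14/610435835 ≈ -0.43650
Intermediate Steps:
p(K) = 2*√14 (p(K) = √(0 + 56) = √56 = 2*√14)
(-7088 + 28654)/(-49414 + p(11)) = (-7088 + 28654)/(-49414 + 2*√14) = 21566/(-49414 + 2*√14)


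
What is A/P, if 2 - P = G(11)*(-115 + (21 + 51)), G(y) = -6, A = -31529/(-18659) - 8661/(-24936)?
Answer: -315937581/39703963648 ≈ -0.0079573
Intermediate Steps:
A = 315937581/155093608 (A = -31529*(-1/18659) - 8661*(-1/24936) = 31529/18659 + 2887/8312 = 315937581/155093608 ≈ 2.0371)
P = -256 (P = 2 - (-6)*(-115 + (21 + 51)) = 2 - (-6)*(-115 + 72) = 2 - (-6)*(-43) = 2 - 1*258 = 2 - 258 = -256)
A/P = (315937581/155093608)/(-256) = (315937581/155093608)*(-1/256) = -315937581/39703963648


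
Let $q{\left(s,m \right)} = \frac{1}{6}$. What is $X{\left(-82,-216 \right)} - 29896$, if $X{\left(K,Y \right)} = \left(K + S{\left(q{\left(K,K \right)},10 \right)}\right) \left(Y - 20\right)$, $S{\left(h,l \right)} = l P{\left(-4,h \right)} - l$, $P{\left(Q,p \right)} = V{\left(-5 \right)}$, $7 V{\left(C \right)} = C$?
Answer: $- \frac{45488}{7} \approx -6498.3$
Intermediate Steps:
$V{\left(C \right)} = \frac{C}{7}$
$P{\left(Q,p \right)} = - \frac{5}{7}$ ($P{\left(Q,p \right)} = \frac{1}{7} \left(-5\right) = - \frac{5}{7}$)
$q{\left(s,m \right)} = \frac{1}{6}$
$S{\left(h,l \right)} = - \frac{12 l}{7}$ ($S{\left(h,l \right)} = l \left(- \frac{5}{7}\right) - l = - \frac{5 l}{7} - l = - \frac{12 l}{7}$)
$X{\left(K,Y \right)} = \left(-20 + Y\right) \left(- \frac{120}{7} + K\right)$ ($X{\left(K,Y \right)} = \left(K - \frac{120}{7}\right) \left(Y - 20\right) = \left(K - \frac{120}{7}\right) \left(-20 + Y\right) = \left(- \frac{120}{7} + K\right) \left(-20 + Y\right) = \left(-20 + Y\right) \left(- \frac{120}{7} + K\right)$)
$X{\left(-82,-216 \right)} - 29896 = \left(\frac{2400}{7} - -1640 - - \frac{25920}{7} - -17712\right) - 29896 = \left(\frac{2400}{7} + 1640 + \frac{25920}{7} + 17712\right) - 29896 = \frac{163784}{7} - 29896 = - \frac{45488}{7}$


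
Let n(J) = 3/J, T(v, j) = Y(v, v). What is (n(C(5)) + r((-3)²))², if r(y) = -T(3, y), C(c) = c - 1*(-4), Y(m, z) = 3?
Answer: 64/9 ≈ 7.1111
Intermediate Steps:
C(c) = 4 + c (C(c) = c + 4 = 4 + c)
T(v, j) = 3
r(y) = -3 (r(y) = -1*3 = -3)
(n(C(5)) + r((-3)²))² = (3/(4 + 5) - 3)² = (3/9 - 3)² = (3*(⅑) - 3)² = (⅓ - 3)² = (-8/3)² = 64/9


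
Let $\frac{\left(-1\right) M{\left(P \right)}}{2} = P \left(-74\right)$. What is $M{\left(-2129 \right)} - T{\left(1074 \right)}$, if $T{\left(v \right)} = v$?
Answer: $-316166$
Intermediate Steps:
$M{\left(P \right)} = 148 P$ ($M{\left(P \right)} = - 2 P \left(-74\right) = - 2 \left(- 74 P\right) = 148 P$)
$M{\left(-2129 \right)} - T{\left(1074 \right)} = 148 \left(-2129\right) - 1074 = -315092 - 1074 = -316166$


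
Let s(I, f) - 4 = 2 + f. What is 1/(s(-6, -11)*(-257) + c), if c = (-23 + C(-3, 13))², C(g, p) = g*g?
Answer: 1/1481 ≈ 0.00067522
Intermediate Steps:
s(I, f) = 6 + f (s(I, f) = 4 + (2 + f) = 6 + f)
C(g, p) = g²
c = 196 (c = (-23 + (-3)²)² = (-23 + 9)² = (-14)² = 196)
1/(s(-6, -11)*(-257) + c) = 1/((6 - 11)*(-257) + 196) = 1/(-5*(-257) + 196) = 1/(1285 + 196) = 1/1481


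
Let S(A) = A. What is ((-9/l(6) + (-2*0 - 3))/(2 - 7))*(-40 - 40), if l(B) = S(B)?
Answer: -72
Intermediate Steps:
l(B) = B
((-9/l(6) + (-2*0 - 3))/(2 - 7))*(-40 - 40) = ((-9/6 + (-2*0 - 3))/(2 - 7))*(-40 - 40) = ((-9*1/6 + (0 - 3))/(-5))*(-80) = ((-3/2 - 3)*(-1/5))*(-80) = -9/2*(-1/5)*(-80) = (9/10)*(-80) = -72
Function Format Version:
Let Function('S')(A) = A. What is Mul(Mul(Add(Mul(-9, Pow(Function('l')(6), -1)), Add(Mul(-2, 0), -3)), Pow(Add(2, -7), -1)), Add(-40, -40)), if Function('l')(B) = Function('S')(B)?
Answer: -72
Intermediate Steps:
Function('l')(B) = B
Mul(Mul(Add(Mul(-9, Pow(Function('l')(6), -1)), Add(Mul(-2, 0), -3)), Pow(Add(2, -7), -1)), Add(-40, -40)) = Mul(Mul(Add(Mul(-9, Pow(6, -1)), Add(Mul(-2, 0), -3)), Pow(Add(2, -7), -1)), Add(-40, -40)) = Mul(Mul(Add(Mul(-9, Rational(1, 6)), Add(0, -3)), Pow(-5, -1)), -80) = Mul(Mul(Add(Rational(-3, 2), -3), Rational(-1, 5)), -80) = Mul(Mul(Rational(-9, 2), Rational(-1, 5)), -80) = Mul(Rational(9, 10), -80) = -72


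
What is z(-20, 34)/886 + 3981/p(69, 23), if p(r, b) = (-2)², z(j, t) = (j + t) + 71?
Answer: 1763753/1772 ≈ 995.35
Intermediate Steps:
z(j, t) = 71 + j + t
p(r, b) = 4
z(-20, 34)/886 + 3981/p(69, 23) = (71 - 20 + 34)/886 + 3981/4 = 85*(1/886) + 3981*(¼) = 85/886 + 3981/4 = 1763753/1772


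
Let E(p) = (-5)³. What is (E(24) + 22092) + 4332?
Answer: 26299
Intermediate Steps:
E(p) = -125
(E(24) + 22092) + 4332 = (-125 + 22092) + 4332 = 21967 + 4332 = 26299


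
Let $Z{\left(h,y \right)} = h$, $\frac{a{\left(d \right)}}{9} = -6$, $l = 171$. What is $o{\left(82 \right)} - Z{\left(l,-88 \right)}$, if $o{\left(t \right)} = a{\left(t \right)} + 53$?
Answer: $-172$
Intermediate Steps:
$a{\left(d \right)} = -54$ ($a{\left(d \right)} = 9 \left(-6\right) = -54$)
$o{\left(t \right)} = -1$ ($o{\left(t \right)} = -54 + 53 = -1$)
$o{\left(82 \right)} - Z{\left(l,-88 \right)} = -1 - 171 = -172$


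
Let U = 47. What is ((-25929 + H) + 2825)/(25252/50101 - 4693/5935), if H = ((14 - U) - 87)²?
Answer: 2588129482240/85253373 ≈ 30358.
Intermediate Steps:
H = 14400 (H = ((14 - 1*47) - 87)² = ((14 - 47) - 87)² = (-33 - 87)² = (-120)² = 14400)
((-25929 + H) + 2825)/(25252/50101 - 4693/5935) = ((-25929 + 14400) + 2825)/(25252/50101 - 4693/5935) = (-11529 + 2825)/(25252*(1/50101) - 4693*1/5935) = -8704/(25252/50101 - 4693/5935) = -8704/(-85253373/297349435) = -8704*(-297349435/85253373) = 2588129482240/85253373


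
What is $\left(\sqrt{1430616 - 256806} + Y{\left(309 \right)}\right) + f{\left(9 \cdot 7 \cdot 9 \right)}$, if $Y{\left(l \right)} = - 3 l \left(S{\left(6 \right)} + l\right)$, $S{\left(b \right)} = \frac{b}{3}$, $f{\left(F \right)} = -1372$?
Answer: $-289669 + \sqrt{1173810} \approx -2.8859 \cdot 10^{5}$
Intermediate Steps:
$S{\left(b \right)} = \frac{b}{3}$ ($S{\left(b \right)} = b \frac{1}{3} = \frac{b}{3}$)
$Y{\left(l \right)} = - 3 l \left(2 + l\right)$ ($Y{\left(l \right)} = - 3 l \left(\frac{1}{3} \cdot 6 + l\right) = - 3 l \left(2 + l\right)$)
$\left(\sqrt{1430616 - 256806} + Y{\left(309 \right)}\right) + f{\left(9 \cdot 7 \cdot 9 \right)} = \left(\sqrt{1430616 - 256806} - 927 \left(2 + 309\right)\right) - 1372 = \left(\sqrt{1173810} - 927 \cdot 311\right) - 1372 = \left(\sqrt{1173810} - 288297\right) - 1372 = \left(-288297 + \sqrt{1173810}\right) - 1372 = -289669 + \sqrt{1173810}$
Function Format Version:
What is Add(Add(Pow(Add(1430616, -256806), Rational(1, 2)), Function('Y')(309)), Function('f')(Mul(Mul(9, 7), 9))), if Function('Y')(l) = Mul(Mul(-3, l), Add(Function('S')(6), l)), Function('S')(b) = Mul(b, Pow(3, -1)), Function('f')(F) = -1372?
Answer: Add(-289669, Pow(1173810, Rational(1, 2))) ≈ -2.8859e+5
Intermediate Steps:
Function('S')(b) = Mul(Rational(1, 3), b) (Function('S')(b) = Mul(b, Rational(1, 3)) = Mul(Rational(1, 3), b))
Function('Y')(l) = Mul(-3, l, Add(2, l)) (Function('Y')(l) = Mul(Mul(-3, l), Add(Mul(Rational(1, 3), 6), l)) = Mul(Mul(-3, l), Add(2, l)) = Mul(-3, l, Add(2, l)))
Add(Add(Pow(Add(1430616, -256806), Rational(1, 2)), Function('Y')(309)), Function('f')(Mul(Mul(9, 7), 9))) = Add(Add(Pow(Add(1430616, -256806), Rational(1, 2)), Mul(-3, 309, Add(2, 309))), -1372) = Add(Add(Pow(1173810, Rational(1, 2)), Mul(-3, 309, 311)), -1372) = Add(Add(Pow(1173810, Rational(1, 2)), -288297), -1372) = Add(Add(-288297, Pow(1173810, Rational(1, 2))), -1372) = Add(-289669, Pow(1173810, Rational(1, 2)))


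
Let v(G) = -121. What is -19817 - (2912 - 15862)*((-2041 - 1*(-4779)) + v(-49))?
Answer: 33870333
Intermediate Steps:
-19817 - (2912 - 15862)*((-2041 - 1*(-4779)) + v(-49)) = -19817 - (2912 - 15862)*((-2041 - 1*(-4779)) - 121) = -19817 - (-12950)*((-2041 + 4779) - 121) = -19817 - (-12950)*(2738 - 121) = -19817 - (-12950)*2617 = -19817 - 1*(-33890150) = -19817 + 33890150 = 33870333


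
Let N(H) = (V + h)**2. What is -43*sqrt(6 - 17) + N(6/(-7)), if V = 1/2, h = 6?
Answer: 169/4 - 43*I*sqrt(11) ≈ 42.25 - 142.61*I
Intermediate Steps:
V = 1/2 (V = 1*(1/2) = 1/2 ≈ 0.50000)
N(H) = 169/4 (N(H) = (1/2 + 6)**2 = (13/2)**2 = 169/4)
-43*sqrt(6 - 17) + N(6/(-7)) = -43*sqrt(6 - 17) + 169/4 = -43*I*sqrt(11) + 169/4 = 169/4 - 43*I*sqrt(11)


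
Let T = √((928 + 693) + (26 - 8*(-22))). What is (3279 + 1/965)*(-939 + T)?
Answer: -2971217604/965 + 3164236*√1823/965 ≈ -2.9390e+6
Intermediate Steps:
T = √1823 (T = √(1621 + (26 + 176)) = √(1621 + 202) = √1823 ≈ 42.697)
(3279 + 1/965)*(-939 + T) = (3279 + 1/965)*(-939 + √1823) = 3164236*(-939 + √1823)/965 = -2971217604/965 + 3164236*√1823/965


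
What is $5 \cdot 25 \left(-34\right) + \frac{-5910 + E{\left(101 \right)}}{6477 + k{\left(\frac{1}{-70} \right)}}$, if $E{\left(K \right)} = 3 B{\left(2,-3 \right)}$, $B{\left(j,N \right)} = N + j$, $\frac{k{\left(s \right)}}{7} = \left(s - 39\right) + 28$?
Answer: $- \frac{30228320}{7111} \approx -4250.9$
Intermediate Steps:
$k{\left(s \right)} = -77 + 7 s$ ($k{\left(s \right)} = 7 \left(\left(s - 39\right) + 28\right) = 7 \left(\left(-39 + s\right) + 28\right) = 7 \left(-11 + s\right) = -77 + 7 s$)
$E{\left(K \right)} = -3$ ($E{\left(K \right)} = 3 \left(-3 + 2\right) = 3 \left(-1\right) = -3$)
$5 \cdot 25 \left(-34\right) + \frac{-5910 + E{\left(101 \right)}}{6477 + k{\left(\frac{1}{-70} \right)}} = 5 \cdot 25 \left(-34\right) + \frac{-5910 - 3}{6477 - \left(77 - \frac{7}{-70}\right)} = 125 \left(-34\right) - \frac{5913}{6477 + \left(-77 + 7 \left(- \frac{1}{70}\right)\right)} = -4250 - \frac{5913}{6477 - \frac{771}{10}} = -4250 - \frac{5913}{\frac{63999}{10}} = -4250 - \frac{6570}{7111} = - \frac{30228320}{7111}$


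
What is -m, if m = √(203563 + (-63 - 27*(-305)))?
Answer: -√211735 ≈ -460.15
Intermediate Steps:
m = √211735 (m = √(203563 + (-63 + 8235)) = √(203563 + 8172) = √211735 ≈ 460.15)
-m = -√211735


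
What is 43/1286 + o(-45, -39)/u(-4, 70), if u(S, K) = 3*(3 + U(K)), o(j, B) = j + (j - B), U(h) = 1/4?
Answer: -86889/16718 ≈ -5.1973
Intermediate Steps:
U(h) = ¼
o(j, B) = -B + 2*j
u(S, K) = 39/4 (u(S, K) = 3*(3 + ¼) = 3*(13/4) = 39/4)
43/1286 + o(-45, -39)/u(-4, 70) = 43/1286 + (-1*(-39) + 2*(-45))/(39/4) = 43*(1/1286) + (39 - 90)*(4/39) = 43/1286 - 51*4/39 = 43/1286 - 68/13 = -86889/16718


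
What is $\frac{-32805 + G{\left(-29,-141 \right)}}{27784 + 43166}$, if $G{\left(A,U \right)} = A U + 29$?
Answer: $- \frac{28687}{70950} \approx -0.40433$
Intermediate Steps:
$G{\left(A,U \right)} = 29 + A U$
$\frac{-32805 + G{\left(-29,-141 \right)}}{27784 + 43166} = \frac{-32805 + \left(29 - -4089\right)}{27784 + 43166} = \frac{-32805 + \left(29 + 4089\right)}{70950} = \left(-32805 + 4118\right) \frac{1}{70950} = \left(-28687\right) \frac{1}{70950} = - \frac{28687}{70950}$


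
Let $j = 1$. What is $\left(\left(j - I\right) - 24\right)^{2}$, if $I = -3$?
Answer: $400$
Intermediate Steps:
$\left(\left(j - I\right) - 24\right)^{2} = \left(\left(1 - -3\right) - 24\right)^{2} = \left(\left(1 + 3\right) - 24\right)^{2} = \left(4 - 24\right)^{2} = \left(-20\right)^{2} = 400$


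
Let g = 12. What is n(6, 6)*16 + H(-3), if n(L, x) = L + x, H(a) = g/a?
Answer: 188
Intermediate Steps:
H(a) = 12/a
n(6, 6)*16 + H(-3) = (6 + 6)*16 + 12/(-3) = 12*16 + 12*(-⅓) = 192 - 4 = 188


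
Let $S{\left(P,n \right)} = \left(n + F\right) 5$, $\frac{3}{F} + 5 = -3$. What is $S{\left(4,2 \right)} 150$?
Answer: $\frac{4875}{4} \approx 1218.8$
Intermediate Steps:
$F = - \frac{3}{8}$ ($F = \frac{3}{-5 - 3} = \frac{3}{-8} = 3 \left(- \frac{1}{8}\right) = - \frac{3}{8} \approx -0.375$)
$S{\left(P,n \right)} = - \frac{15}{8} + 5 n$ ($S{\left(P,n \right)} = \left(n - \frac{3}{8}\right) 5 = \left(- \frac{3}{8} + n\right) 5 = - \frac{15}{8} + 5 n$)
$S{\left(4,2 \right)} 150 = \left(- \frac{15}{8} + 5 \cdot 2\right) 150 = \left(- \frac{15}{8} + 10\right) 150 = \frac{65}{8} \cdot 150 = \frac{4875}{4}$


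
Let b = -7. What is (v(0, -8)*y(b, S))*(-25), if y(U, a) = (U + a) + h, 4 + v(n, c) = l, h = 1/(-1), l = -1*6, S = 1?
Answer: -1750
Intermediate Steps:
l = -6
h = -1
v(n, c) = -10 (v(n, c) = -4 - 6 = -10)
y(U, a) = -1 + U + a (y(U, a) = (U + a) - 1 = -1 + U + a)
(v(0, -8)*y(b, S))*(-25) = -10*(-1 - 7 + 1)*(-25) = -10*(-7)*(-25) = 70*(-25) = -1750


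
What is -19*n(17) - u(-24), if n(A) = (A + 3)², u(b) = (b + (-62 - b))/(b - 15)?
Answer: -296462/39 ≈ -7601.6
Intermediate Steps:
u(b) = -62/(-15 + b)
n(A) = (3 + A)²
-19*n(17) - u(-24) = -19*(3 + 17)² - (-62)/(-15 - 24) = -19*20² - (-62)/(-39) = -19*400 - (-62)*(-1)/39 = -7600 - 1*62/39 = -7600 - 62/39 = -296462/39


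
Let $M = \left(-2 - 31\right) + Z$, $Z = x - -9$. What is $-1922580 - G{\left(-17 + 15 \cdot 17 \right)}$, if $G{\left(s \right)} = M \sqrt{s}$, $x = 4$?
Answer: $-1922580 + 20 \sqrt{238} \approx -1.9223 \cdot 10^{6}$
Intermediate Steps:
$Z = 13$ ($Z = 4 - -9 = 4 + 9 = 13$)
$M = -20$ ($M = \left(-2 - 31\right) + 13 = -33 + 13 = -20$)
$G{\left(s \right)} = - 20 \sqrt{s}$
$-1922580 - G{\left(-17 + 15 \cdot 17 \right)} = -1922580 - - 20 \sqrt{-17 + 15 \cdot 17} = -1922580 - - 20 \sqrt{-17 + 255} = -1922580 - - 20 \sqrt{238} = -1922580 + 20 \sqrt{238}$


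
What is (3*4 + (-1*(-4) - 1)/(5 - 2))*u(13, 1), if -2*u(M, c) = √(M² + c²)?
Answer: -13*√170/2 ≈ -84.750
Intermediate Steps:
u(M, c) = -√(M² + c²)/2
(3*4 + (-1*(-4) - 1)/(5 - 2))*u(13, 1) = (3*4 + (-1*(-4) - 1)/(5 - 2))*(-√(13² + 1²)/2) = (12 + (4 - 1)/3)*(-√(169 + 1)/2) = (12 + 3*(⅓))*(-√170/2) = (12 + 1)*(-√170/2) = 13*(-√170/2) = -13*√170/2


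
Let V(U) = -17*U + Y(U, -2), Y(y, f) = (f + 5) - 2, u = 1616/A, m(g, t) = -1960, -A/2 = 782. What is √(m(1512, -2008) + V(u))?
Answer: I*√1027019/23 ≈ 44.062*I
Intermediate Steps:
A = -1564 (A = -2*782 = -1564)
u = -404/391 (u = 1616/(-1564) = 1616*(-1/1564) = -404/391 ≈ -1.0332)
Y(y, f) = 3 + f (Y(y, f) = (5 + f) - 2 = 3 + f)
V(U) = 1 - 17*U (V(U) = -17*U + (3 - 2) = -17*U + 1 = 1 - 17*U)
√(m(1512, -2008) + V(u)) = √(-1960 + (1 - 17*(-404/391))) = √(-1960 + (1 + 404/23)) = √(-1960 + 427/23) = √(-44653/23) = I*√1027019/23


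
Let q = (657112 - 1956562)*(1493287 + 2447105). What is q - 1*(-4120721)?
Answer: -5120338263679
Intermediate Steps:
q = -5120342384400 (q = -1299450*3940392 = -5120342384400)
q - 1*(-4120721) = -5120342384400 - 1*(-4120721) = -5120342384400 + 4120721 = -5120338263679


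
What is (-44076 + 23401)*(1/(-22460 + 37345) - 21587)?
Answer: 1328668512690/2977 ≈ 4.4631e+8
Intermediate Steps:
(-44076 + 23401)*(1/(-22460 + 37345) - 21587) = -20675*(1/14885 - 21587) = -20675*(-321322494/14885) = 1328668512690/2977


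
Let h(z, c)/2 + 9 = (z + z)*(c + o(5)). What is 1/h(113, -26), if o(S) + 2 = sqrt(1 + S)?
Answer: -6337/79702226 - 113*sqrt(6)/39851113 ≈ -8.6454e-5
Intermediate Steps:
o(S) = -2 + sqrt(1 + S)
h(z, c) = -18 + 4*z*(-2 + c + sqrt(6)) (h(z, c) = -18 + 2*((z + z)*(c + (-2 + sqrt(1 + 5)))) = -18 + 2*((2*z)*(c + (-2 + sqrt(6)))) = -18 + 2*((2*z)*(-2 + c + sqrt(6))) = -18 + 2*(2*z*(-2 + c + sqrt(6))) = -18 + 4*z*(-2 + c + sqrt(6)))
1/h(113, -26) = 1/(-18 - 4*113*(2 - sqrt(6)) + 4*(-26)*113) = 1/(-18 + (-904 + 452*sqrt(6)) - 11752) = 1/(-12674 + 452*sqrt(6))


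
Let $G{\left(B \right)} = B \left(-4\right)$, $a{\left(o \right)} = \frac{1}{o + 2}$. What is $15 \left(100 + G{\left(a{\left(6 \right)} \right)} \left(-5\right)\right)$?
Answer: $\frac{3075}{2} \approx 1537.5$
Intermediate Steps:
$a{\left(o \right)} = \frac{1}{2 + o}$
$G{\left(B \right)} = - 4 B$
$15 \left(100 + G{\left(a{\left(6 \right)} \right)} \left(-5\right)\right) = 15 \left(100 + - \frac{4}{2 + 6} \left(-5\right)\right) = 15 \left(100 + - \frac{4}{8} \left(-5\right)\right) = 15 \left(100 + \left(-4\right) \frac{1}{8} \left(-5\right)\right) = 15 \left(100 - - \frac{5}{2}\right) = 15 \left(100 + \frac{5}{2}\right) = 15 \cdot \frac{205}{2} = \frac{3075}{2}$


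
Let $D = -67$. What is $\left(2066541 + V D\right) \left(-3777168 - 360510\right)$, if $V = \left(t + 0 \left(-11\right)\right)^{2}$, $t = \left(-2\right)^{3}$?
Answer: $-8532938868534$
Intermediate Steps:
$t = -8$
$V = 64$ ($V = \left(-8 + 0 \left(-11\right)\right)^{2} = \left(-8 + 0\right)^{2} = \left(-8\right)^{2} = 64$)
$\left(2066541 + V D\right) \left(-3777168 - 360510\right) = \left(2066541 + 64 \left(-67\right)\right) \left(-3777168 - 360510\right) = \left(2066541 - 4288\right) \left(-4137678\right) = 2062253 \left(-4137678\right) = -8532938868534$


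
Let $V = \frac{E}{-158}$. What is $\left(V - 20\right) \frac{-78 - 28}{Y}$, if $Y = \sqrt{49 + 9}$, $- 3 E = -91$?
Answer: $\frac{507263 \sqrt{58}}{13746} \approx 281.04$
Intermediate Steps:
$E = \frac{91}{3}$ ($E = \left(- \frac{1}{3}\right) \left(-91\right) = \frac{91}{3} \approx 30.333$)
$Y = \sqrt{58} \approx 7.6158$
$V = - \frac{91}{474}$ ($V = \frac{91}{3 \left(-158\right)} = \frac{91}{3} \left(- \frac{1}{158}\right) = - \frac{91}{474} \approx -0.19198$)
$\left(V - 20\right) \frac{-78 - 28}{Y} = \left(- \frac{91}{474} - 20\right) \frac{-78 - 28}{\sqrt{58}} = - \frac{9571 \left(- 106 \frac{\sqrt{58}}{58}\right)}{474} = - \frac{9571 \left(- \frac{53 \sqrt{58}}{29}\right)}{474} = \frac{507263 \sqrt{58}}{13746}$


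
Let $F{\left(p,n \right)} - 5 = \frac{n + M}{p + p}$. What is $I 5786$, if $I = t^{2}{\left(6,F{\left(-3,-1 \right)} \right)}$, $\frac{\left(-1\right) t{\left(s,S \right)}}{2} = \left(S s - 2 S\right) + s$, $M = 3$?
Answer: $\frac{126736544}{9} \approx 1.4082 \cdot 10^{7}$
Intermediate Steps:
$F{\left(p,n \right)} = 5 + \frac{3 + n}{2 p}$ ($F{\left(p,n \right)} = 5 + \frac{n + 3}{p + p} = 5 + \frac{3 + n}{2 p}$)
$t{\left(s,S \right)} = - 2 s + 4 S - 2 S s$ ($t{\left(s,S \right)} = - 2 \left(\left(S s - 2 S\right) + s\right) = - 2 \left(\left(- 2 S + S s\right) + s\right) = - 2 \left(s - 2 S + S s\right) = - 2 s + 4 S - 2 S s$)
$I = \frac{21904}{9}$ ($I = \left(\left(-2\right) 6 + 4 \frac{3 - 1 + 10 \left(-3\right)}{2 \left(-3\right)} - 2 \frac{3 - 1 + 10 \left(-3\right)}{2 \left(-3\right)} 6\right)^{2} = \left(-12 + 4 \cdot \frac{1}{2} \left(- \frac{1}{3}\right) \left(3 - 1 - 30\right) - 2 \cdot \frac{1}{2} \left(- \frac{1}{3}\right) \left(3 - 1 - 30\right) 6\right)^{2} = \left(-12 + 4 \cdot \frac{1}{2} \left(- \frac{1}{3}\right) \left(-28\right) - 2 \cdot \frac{1}{2} \left(- \frac{1}{3}\right) \left(-28\right) 6\right)^{2} = \left(-12 + 4 \cdot \frac{14}{3} - \frac{28}{3} \cdot 6\right)^{2} = \left(-12 + \frac{56}{3} - 56\right)^{2} = \left(- \frac{148}{3}\right)^{2} = \frac{21904}{9} \approx 2433.8$)
$I 5786 = \frac{21904}{9} \cdot 5786 = \frac{126736544}{9}$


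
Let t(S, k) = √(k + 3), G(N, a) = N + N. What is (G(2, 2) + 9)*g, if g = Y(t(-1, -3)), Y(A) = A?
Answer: 0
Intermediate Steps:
G(N, a) = 2*N
t(S, k) = √(3 + k)
g = 0 (g = √(3 - 3) = √0 = 0)
(G(2, 2) + 9)*g = (2*2 + 9)*0 = (4 + 9)*0 = 13*0 = 0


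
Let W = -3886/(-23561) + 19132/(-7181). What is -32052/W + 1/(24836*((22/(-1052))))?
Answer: 17637164483465179/1375293661434 ≈ 12824.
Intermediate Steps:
W = -422863686/169191541 (W = -3886*(-1/23561) + 19132*(-1/7181) = 3886/23561 - 19132/7181 = -422863686/169191541 ≈ -2.4993)
-32052/W + 1/(24836*((22/(-1052)))) = -32052/(-422863686/169191541) + 1/(24836*((22/(-1052)))) = -32052*(-169191541/422863686) + 1/(24836*((-1/1052*22))) = 903821212022/70477281 + 1/(24836*(-11/526)) = 903821212022/70477281 + (1/24836)*(-526/11) = 903821212022/70477281 - 263/136598 = 17637164483465179/1375293661434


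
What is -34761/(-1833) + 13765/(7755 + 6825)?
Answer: 35469775/1781676 ≈ 19.908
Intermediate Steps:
-34761/(-1833) + 13765/(7755 + 6825) = -34761*(-1/1833) + 13765/14580 = 11587/611 + 13765*(1/14580) = 11587/611 + 2753/2916 = 35469775/1781676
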